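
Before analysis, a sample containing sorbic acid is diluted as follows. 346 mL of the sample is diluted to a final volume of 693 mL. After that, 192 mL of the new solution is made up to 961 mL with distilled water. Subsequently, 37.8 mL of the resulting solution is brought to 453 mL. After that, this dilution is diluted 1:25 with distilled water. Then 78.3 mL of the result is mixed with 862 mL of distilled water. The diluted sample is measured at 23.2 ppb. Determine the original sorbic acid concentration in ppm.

837 ppm

Overall dilution factor = 2.003 × 5.005 × 11.98 × 25 × 12.01 = 3.61 × 10⁴.
Original = 23.2 ppb × 3.61 × 10⁴ = 8.37 × 10⁵ ppb = 837 ppm.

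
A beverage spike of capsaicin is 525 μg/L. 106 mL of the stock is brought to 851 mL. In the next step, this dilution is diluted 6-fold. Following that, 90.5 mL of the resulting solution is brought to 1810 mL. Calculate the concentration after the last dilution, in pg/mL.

545 pg/mL

Overall dilution factor = 8.028 × 6 × 20 = 963.
525 μg/L / 963 = 0.545 μg/L = 545 pg/mL.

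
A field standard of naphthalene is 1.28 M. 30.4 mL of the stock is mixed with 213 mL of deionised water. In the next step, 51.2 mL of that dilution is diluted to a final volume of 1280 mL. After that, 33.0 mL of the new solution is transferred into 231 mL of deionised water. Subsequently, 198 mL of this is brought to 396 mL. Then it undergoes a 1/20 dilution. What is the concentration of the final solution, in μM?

Overall dilution factor = 8.007 × 25 × 8 × 2 × 20 = 6.41 × 10⁴.
1.28 M / 6.41 × 10⁴ = 2.00 × 10⁻⁵ M = 20.0 μM.

20.0 μM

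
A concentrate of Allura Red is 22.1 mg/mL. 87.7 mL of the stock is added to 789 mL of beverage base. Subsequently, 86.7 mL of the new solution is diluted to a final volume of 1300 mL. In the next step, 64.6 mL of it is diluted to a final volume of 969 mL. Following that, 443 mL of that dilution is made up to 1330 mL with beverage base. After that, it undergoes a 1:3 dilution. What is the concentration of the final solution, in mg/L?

1.09 mg/L

Overall dilution factor = 9.997 × 14.99 × 15 × 3.002 × 3 = 2.03 × 10⁴.
22.1 mg/mL / 2.03 × 10⁴ = 1.09 × 10⁻³ mg/mL = 1.09 mg/L.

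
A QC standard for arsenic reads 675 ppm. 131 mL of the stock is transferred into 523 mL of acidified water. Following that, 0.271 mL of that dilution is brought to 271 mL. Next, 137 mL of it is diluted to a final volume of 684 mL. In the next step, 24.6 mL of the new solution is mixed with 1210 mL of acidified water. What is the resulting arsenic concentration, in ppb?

0.540 ppb

Overall dilution factor = 4.992 × 1000 × 4.993 × 50.19 = 1.25 × 10⁶.
675 ppm / 1.25 × 10⁶ = 5.40 × 10⁻⁴ ppm = 0.540 ppb.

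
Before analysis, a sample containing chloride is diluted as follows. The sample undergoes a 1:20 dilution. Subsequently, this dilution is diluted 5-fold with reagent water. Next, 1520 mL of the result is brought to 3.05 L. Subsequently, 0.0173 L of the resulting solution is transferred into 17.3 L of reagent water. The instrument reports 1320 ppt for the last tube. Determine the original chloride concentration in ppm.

Overall dilution factor = 20 × 5 × 2.007 × 1001 = 2.01 × 10⁵.
Original = 1320 ppt × 2.01 × 10⁵ = 2.65 × 10⁸ ppt = 265 ppm.

265 ppm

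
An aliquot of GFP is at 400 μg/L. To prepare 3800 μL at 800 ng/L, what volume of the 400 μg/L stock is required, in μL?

7.60 μL

800 ng/L = 0.800 μg/L.
V₁ = C₂V₂/C₁ = 0.800 × 3800 / 400 = 7.60 μL.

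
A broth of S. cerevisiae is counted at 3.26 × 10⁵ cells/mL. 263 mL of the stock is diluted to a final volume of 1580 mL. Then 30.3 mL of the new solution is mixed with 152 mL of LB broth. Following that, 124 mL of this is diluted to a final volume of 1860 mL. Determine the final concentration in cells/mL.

Overall dilution factor = 6.008 × 6.017 × 15 = 542.
3.26 × 10⁵ cells/mL / 542 = 601 cells/mL.

601 cells/mL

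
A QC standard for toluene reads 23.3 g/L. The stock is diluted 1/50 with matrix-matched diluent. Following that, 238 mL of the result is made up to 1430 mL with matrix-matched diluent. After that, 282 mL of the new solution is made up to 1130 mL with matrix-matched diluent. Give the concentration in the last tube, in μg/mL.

Overall dilution factor = 50 × 6.008 × 4.007 = 1204.
23.3 g/L / 1204 = 0.0194 g/L = 19.4 μg/mL.

19.4 μg/mL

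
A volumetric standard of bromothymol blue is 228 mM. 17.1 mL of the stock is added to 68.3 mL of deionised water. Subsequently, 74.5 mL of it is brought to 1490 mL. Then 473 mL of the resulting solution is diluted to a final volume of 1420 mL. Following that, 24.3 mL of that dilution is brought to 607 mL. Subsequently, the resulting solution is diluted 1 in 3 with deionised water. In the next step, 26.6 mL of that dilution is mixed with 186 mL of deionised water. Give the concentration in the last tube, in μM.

1.27 μM

Overall dilution factor = 4.994 × 20 × 3.002 × 24.98 × 3 × 7.992 = 1.80 × 10⁵.
228 mM / 1.80 × 10⁵ = 1.27 × 10⁻³ mM = 1.27 μM.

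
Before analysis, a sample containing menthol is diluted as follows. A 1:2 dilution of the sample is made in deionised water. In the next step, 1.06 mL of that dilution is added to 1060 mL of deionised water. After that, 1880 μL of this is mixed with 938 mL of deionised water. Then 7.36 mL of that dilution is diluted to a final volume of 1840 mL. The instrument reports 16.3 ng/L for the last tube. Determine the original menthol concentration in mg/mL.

Overall dilution factor = 2 × 1001 × 499.9 × 250 = 2.50 × 10⁸.
Original = 16.3 ng/L × 2.50 × 10⁸ = 4.08 × 10⁹ ng/L = 4.08 mg/mL.

4.08 mg/mL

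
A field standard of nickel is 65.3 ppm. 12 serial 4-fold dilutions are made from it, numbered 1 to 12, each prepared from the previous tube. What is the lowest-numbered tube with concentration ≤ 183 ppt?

tube 10

Tube n has concentration 65.3 ppm / 4ⁿ.
Need 4ⁿ ≥ 65.3 ppm / 183 ppt = 3.57 × 10⁵, so n ≥ 9.22.
First such tube: n = 10.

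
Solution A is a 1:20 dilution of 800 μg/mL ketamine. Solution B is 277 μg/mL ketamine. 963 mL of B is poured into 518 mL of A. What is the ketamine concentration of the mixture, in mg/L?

194 mg/L

C_A = 800 μg/mL / 20 = 40.0 μg/mL.
C_mix = (C_A·V_A + C_B·V_B)/(V_A + V_B) = (40.0×518 + 277×963) / 1481 = 194 μg/mL = 194 mg/L.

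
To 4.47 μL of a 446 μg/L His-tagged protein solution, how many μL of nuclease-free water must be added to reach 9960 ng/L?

9960 ng/L = 9.96 μg/L.
V₂ = C₁V₁/C₂ = 446 × 4.47 / 9.96 = 200 μL.
Diluent to add = V₂ − V₁ = 200 − 4.47 = 196 μL.

196 μL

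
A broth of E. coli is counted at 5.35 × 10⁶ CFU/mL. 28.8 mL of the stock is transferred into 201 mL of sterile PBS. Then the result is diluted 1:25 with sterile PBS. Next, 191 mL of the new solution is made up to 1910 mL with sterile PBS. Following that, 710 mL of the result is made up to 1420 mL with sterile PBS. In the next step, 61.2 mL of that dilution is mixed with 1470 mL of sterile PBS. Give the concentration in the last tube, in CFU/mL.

Overall dilution factor = 7.979 × 25 × 10 × 2 × 25.02 = 9.98 × 10⁴.
5.35 × 10⁶ CFU/mL / 9.98 × 10⁴ = 53.6 CFU/mL.

53.6 CFU/mL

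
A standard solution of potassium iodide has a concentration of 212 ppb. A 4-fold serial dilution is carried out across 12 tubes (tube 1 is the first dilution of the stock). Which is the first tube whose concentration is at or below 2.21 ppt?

Tube n has concentration 212 ppb / 4ⁿ.
Need 4ⁿ ≥ 212 ppb / 2.21 ppt = 9.59 × 10⁴, so n ≥ 8.27.
First such tube: n = 9.

tube 9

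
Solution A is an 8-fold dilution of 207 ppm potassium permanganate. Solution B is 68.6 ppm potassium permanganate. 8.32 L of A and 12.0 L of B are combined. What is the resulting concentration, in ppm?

51.1 ppm

C_A = 207 ppm / 8 = 25.9 ppm.
C_mix = (C_A·V_A + C_B·V_B)/(V_A + V_B) = (25.9×8.32 + 68.6×12.0) / 20.32 = 51.1 ppm.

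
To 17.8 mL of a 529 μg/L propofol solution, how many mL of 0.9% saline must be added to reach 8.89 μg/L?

1040 mL

V₂ = C₁V₁/C₂ = 529 × 17.8 / 8.89 = 1059 mL.
Diluent to add = V₂ − V₁ = 1059 − 17.8 = 1040 mL.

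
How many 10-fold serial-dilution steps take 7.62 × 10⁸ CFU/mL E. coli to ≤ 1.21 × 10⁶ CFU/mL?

3

Need 10ⁿ ≥ 630, so n ≥ log(630)/log(10) = 2.80.
Minimum whole steps: n = 3.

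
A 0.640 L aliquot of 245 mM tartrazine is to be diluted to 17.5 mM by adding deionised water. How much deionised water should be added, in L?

8.32 L

V₂ = C₁V₁/C₂ = 245 × 0.640 / 17.5 = 8.96 L.
Diluent to add = V₂ − V₁ = 8.96 − 0.640 = 8.32 L.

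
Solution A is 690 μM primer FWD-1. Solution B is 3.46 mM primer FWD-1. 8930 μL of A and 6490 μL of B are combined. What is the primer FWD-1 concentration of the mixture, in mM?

C_B = 3.46 mM = 3460 μM.
C_mix = (C_A·V_A + C_B·V_B)/(V_A + V_B) = (690×8930 + 3460×6490) / 15420 = 1856 μM = 1.86 mM.

1.86 mM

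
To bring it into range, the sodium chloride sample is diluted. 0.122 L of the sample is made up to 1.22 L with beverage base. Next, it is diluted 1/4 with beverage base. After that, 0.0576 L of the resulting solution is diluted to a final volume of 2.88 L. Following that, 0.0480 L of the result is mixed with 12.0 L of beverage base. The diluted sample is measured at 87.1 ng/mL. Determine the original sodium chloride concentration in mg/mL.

43.7 mg/mL

Overall dilution factor = 10 × 4 × 50 × 251 = 5.02 × 10⁵.
Original = 87.1 ng/mL × 5.02 × 10⁵ = 4.37 × 10⁷ ng/mL = 43.7 mg/mL.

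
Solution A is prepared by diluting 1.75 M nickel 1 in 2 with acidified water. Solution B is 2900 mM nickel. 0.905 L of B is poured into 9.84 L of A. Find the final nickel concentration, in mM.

1050 mM

C_A = 1.75 M / 2 = 0.875 M.
C_B = 2900 mM = 2.90 M.
C_mix = (C_A·V_A + C_B·V_B)/(V_A + V_B) = (0.875×9.84 + 2.90×0.905) / 10.74 = 1.05 M = 1050 mM.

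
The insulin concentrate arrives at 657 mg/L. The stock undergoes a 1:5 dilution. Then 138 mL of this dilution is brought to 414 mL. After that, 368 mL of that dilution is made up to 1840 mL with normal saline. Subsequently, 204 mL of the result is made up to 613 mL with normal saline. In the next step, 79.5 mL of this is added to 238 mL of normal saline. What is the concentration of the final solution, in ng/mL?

730 ng/mL

Overall dilution factor = 5 × 3 × 5 × 3.005 × 3.994 = 900.
657 mg/L / 900 = 0.730 mg/L = 730 ng/mL.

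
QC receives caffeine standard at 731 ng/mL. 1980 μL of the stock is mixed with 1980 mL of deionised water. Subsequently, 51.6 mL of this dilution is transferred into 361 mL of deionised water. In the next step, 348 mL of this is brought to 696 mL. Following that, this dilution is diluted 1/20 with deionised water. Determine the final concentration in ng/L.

Overall dilution factor = 1001 × 7.996 × 2 × 20 = 3.20 × 10⁵.
731 ng/mL / 3.20 × 10⁵ = 2.28 × 10⁻³ ng/mL = 2.28 ng/L.

2.28 ng/L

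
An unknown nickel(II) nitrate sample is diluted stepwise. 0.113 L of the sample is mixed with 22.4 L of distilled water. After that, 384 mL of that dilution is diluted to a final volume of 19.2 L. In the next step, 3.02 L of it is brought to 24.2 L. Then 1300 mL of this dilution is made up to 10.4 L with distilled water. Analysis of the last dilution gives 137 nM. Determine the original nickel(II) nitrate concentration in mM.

87.5 mM

Overall dilution factor = 199.2 × 50 × 8.013 × 8 = 6.39 × 10⁵.
Original = 137 nM × 6.39 × 10⁵ = 8.75 × 10⁷ nM = 87.5 mM.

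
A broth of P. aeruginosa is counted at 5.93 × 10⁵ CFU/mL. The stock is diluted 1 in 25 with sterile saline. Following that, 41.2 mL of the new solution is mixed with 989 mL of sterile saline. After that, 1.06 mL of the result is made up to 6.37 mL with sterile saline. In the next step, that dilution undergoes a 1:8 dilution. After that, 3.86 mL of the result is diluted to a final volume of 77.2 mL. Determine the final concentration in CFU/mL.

0.987 CFU/mL

Overall dilution factor = 25 × 25.00 × 6.009 × 8 × 20 = 6.01 × 10⁵.
5.93 × 10⁵ CFU/mL / 6.01 × 10⁵ = 0.987 CFU/mL.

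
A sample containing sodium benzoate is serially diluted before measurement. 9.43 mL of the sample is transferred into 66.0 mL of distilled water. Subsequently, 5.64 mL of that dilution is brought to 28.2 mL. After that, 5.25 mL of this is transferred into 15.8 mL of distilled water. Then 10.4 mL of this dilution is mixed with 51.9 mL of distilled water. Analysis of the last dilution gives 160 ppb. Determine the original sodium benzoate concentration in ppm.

154 ppm

Overall dilution factor = 7.999 × 5 × 4.010 × 5.990 = 961.
Original = 160 ppb × 961 = 1.54 × 10⁵ ppb = 154 ppm.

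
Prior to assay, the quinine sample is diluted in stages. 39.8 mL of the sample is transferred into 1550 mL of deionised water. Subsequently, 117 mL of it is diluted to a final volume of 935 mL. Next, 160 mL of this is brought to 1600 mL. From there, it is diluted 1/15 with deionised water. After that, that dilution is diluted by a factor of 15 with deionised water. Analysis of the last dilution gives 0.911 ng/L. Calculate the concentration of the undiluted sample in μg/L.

654 μg/L

Overall dilution factor = 39.94 × 7.991 × 10 × 15 × 15 = 7.18 × 10⁵.
Original = 0.911 ng/L × 7.18 × 10⁵ = 6.54 × 10⁵ ng/L = 654 μg/L.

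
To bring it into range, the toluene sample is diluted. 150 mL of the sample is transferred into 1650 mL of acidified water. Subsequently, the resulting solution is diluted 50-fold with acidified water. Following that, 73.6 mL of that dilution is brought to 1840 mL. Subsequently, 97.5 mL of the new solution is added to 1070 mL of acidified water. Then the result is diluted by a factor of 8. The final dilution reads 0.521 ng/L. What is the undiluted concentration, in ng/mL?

Overall dilution factor = 12 × 50 × 25 × 11.97 × 8 = 1.44 × 10⁶.
Original = 0.521 ng/L × 1.44 × 10⁶ = 7.49 × 10⁵ ng/L = 749 ng/mL.

749 ng/mL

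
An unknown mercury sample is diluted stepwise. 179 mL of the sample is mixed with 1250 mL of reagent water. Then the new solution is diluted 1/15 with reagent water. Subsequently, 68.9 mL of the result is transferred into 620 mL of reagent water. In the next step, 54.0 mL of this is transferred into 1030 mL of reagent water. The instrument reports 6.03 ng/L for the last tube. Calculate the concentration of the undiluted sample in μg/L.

Overall dilution factor = 7.983 × 15 × 9.999 × 20.07 = 2.40 × 10⁴.
Original = 6.03 ng/L × 2.40 × 10⁴ = 1.45 × 10⁵ ng/L = 145 μg/L.

145 μg/L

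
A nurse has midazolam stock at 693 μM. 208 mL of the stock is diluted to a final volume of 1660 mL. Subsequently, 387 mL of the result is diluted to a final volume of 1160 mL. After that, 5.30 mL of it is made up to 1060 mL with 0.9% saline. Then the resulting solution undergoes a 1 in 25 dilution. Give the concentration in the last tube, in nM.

Overall dilution factor = 7.981 × 2.997 × 200 × 25 = 1.20 × 10⁵.
693 μM / 1.20 × 10⁵ = 5.79 × 10⁻³ μM = 5.79 nM.

5.79 nM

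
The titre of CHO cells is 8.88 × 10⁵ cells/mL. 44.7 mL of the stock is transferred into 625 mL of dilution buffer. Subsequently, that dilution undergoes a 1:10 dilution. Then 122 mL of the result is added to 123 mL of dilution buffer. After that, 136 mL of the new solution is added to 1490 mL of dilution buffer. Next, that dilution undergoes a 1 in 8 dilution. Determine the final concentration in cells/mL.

Overall dilution factor = 14.98 × 10 × 2.008 × 11.96 × 8 = 2.88 × 10⁴.
8.88 × 10⁵ cells/mL / 2.88 × 10⁴ = 30.9 cells/mL.

30.9 cells/mL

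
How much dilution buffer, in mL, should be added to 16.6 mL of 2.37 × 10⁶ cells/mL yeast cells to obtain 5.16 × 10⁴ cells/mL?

746 mL

V₂ = C₁V₁/C₂ = 2.37 × 10⁶ × 16.6 / 5.16 × 10⁴ = 762 mL.
Diluent to add = V₂ − V₁ = 762 − 16.6 = 746 mL.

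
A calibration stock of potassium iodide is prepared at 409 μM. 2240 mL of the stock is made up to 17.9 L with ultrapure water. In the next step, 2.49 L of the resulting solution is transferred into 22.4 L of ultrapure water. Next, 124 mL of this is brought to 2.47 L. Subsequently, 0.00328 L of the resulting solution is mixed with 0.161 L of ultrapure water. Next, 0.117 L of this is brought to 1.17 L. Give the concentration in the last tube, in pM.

Overall dilution factor = 7.991 × 9.996 × 19.92 × 50.09 × 10 = 7.97 × 10⁵.
409 μM / 7.97 × 10⁵ = 5.13 × 10⁻⁴ μM = 513 pM.

513 pM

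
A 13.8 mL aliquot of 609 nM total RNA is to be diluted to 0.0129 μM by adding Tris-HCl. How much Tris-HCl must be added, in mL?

0.0129 μM = 12.9 nM.
V₂ = C₁V₁/C₂ = 609 × 13.8 / 12.9 = 651 mL.
Diluent to add = V₂ − V₁ = 651 − 13.8 = 638 mL.

638 mL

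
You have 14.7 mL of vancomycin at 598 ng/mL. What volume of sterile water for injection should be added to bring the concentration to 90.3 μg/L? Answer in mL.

82.6 mL

90.3 μg/L = 90.3 ng/mL.
V₂ = C₁V₁/C₂ = 598 × 14.7 / 90.3 = 97.3 mL.
Diluent to add = V₂ − V₁ = 97.3 − 14.7 = 82.6 mL.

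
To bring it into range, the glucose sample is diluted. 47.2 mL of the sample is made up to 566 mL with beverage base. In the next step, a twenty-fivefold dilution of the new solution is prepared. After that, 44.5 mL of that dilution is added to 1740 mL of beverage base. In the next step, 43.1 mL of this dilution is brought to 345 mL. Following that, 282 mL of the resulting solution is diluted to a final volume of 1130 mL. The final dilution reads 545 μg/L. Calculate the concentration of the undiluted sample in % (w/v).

Overall dilution factor = 11.99 × 25 × 40.10 × 8.005 × 4.007 = 3.86 × 10⁵.
Original = 545 μg/L × 3.86 × 10⁵ = 2.10 × 10⁸ μg/L = 21.0 % (w/v).

21.0 % (w/v)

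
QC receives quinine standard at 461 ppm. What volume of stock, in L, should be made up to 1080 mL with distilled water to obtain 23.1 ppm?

0.0541 L

V₁ = C₂V₂/C₁ = 23.1 × 1080 / 461 = 54.1 mL = 0.0541 L.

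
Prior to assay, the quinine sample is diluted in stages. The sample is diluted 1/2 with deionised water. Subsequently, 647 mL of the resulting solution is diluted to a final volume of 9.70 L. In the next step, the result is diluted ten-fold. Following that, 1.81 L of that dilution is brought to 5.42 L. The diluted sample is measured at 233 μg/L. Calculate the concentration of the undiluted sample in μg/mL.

209 μg/mL

Overall dilution factor = 2 × 14.99 × 10 × 2.994 = 898.
Original = 233 μg/L × 898 = 2.09 × 10⁵ μg/L = 209 μg/mL.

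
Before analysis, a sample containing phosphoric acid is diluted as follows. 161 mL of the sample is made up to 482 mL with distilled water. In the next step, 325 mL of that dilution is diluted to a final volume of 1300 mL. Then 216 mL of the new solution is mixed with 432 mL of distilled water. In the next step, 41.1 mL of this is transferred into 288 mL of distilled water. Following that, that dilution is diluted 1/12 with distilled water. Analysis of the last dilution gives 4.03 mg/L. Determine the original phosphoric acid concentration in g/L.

13.9 g/L

Overall dilution factor = 2.994 × 4 × 3 × 8.007 × 12 = 3452.
Original = 4.03 mg/L × 3452 = 1.39 × 10⁴ mg/L = 13.9 g/L.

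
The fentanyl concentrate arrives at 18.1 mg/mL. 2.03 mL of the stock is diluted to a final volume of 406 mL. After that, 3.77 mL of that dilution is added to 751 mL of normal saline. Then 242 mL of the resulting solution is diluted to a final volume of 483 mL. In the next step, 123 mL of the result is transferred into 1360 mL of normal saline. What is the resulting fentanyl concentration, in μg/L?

Overall dilution factor = 200 × 200.2 × 1.996 × 12.06 = 9.64 × 10⁵.
18.1 mg/mL / 9.64 × 10⁵ = 1.88 × 10⁻⁵ mg/mL = 18.8 μg/L.

18.8 μg/L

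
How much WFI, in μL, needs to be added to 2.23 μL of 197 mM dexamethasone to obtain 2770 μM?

156 μL

2770 μM = 2.77 mM.
V₂ = C₁V₁/C₂ = 197 × 2.23 / 2.77 = 159 μL.
Diluent to add = V₂ − V₁ = 159 − 2.23 = 156 μL.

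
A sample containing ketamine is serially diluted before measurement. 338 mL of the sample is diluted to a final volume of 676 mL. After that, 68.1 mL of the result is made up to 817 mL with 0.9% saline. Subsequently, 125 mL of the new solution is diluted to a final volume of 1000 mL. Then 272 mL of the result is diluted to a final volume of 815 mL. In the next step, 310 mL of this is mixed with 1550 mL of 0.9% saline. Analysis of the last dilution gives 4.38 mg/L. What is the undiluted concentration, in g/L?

15.1 g/L

Overall dilution factor = 2 × 12.00 × 8 × 2.996 × 6 = 3451.
Original = 4.38 mg/L × 3451 = 1.51 × 10⁴ mg/L = 15.1 g/L.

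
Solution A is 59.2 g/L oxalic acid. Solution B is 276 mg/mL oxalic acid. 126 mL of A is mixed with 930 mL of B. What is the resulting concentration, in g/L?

250 g/L

C_B = 276 mg/mL = 276 g/L.
C_mix = (C_A·V_A + C_B·V_B)/(V_A + V_B) = (59.2×126 + 276×930) / 1056 = 250 g/L.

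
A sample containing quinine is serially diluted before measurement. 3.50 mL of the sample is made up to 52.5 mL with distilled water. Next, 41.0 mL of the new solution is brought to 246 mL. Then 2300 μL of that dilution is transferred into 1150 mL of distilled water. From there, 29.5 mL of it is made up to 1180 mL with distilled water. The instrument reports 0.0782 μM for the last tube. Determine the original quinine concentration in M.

0.141 M

Overall dilution factor = 15 × 6 × 501 × 40 = 1.80 × 10⁶.
Original = 0.0782 μM × 1.80 × 10⁶ = 1.41 × 10⁵ μM = 0.141 M.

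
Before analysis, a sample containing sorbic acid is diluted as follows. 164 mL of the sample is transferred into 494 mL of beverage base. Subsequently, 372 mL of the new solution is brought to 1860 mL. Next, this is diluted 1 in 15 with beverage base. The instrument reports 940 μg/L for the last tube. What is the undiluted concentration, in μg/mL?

Overall dilution factor = 4.012 × 5 × 15 = 301.
Original = 940 μg/L × 301 = 2.83 × 10⁵ μg/L = 283 μg/mL.

283 μg/mL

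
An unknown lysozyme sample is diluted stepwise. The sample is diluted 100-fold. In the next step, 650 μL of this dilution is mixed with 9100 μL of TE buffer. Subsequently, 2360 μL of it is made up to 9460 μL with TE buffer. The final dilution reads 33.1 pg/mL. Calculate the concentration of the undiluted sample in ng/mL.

199 ng/mL

Overall dilution factor = 100 × 15 × 4.008 = 6013.
Original = 33.1 pg/mL × 6013 = 1.99 × 10⁵ pg/mL = 199 ng/mL.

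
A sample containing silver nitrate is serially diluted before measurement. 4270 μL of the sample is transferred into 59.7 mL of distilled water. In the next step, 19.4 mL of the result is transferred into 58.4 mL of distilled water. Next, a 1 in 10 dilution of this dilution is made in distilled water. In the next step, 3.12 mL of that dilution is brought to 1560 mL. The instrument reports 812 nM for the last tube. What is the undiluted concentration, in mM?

Overall dilution factor = 14.98 × 4.010 × 10 × 500 = 3.00 × 10⁵.
Original = 812 nM × 3.00 × 10⁵ = 2.44 × 10⁸ nM = 244 mM.

244 mM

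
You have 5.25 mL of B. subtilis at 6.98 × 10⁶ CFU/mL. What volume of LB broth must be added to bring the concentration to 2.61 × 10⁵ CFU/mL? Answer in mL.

135 mL

V₂ = C₁V₁/C₂ = 6.98 × 10⁶ × 5.25 / 2.61 × 10⁵ = 140 mL.
Diluent to add = V₂ − V₁ = 140 − 5.25 = 135 mL.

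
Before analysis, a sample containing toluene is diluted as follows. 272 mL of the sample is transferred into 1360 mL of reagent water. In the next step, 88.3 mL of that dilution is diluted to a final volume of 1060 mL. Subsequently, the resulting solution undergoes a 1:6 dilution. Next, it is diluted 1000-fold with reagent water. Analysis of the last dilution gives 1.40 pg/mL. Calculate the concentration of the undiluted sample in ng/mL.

Overall dilution factor = 6 × 12.00 × 6 × 1000 = 4.32 × 10⁵.
Original = 1.40 pg/mL × 4.32 × 10⁵ = 6.05 × 10⁵ pg/mL = 605 ng/mL.

605 ng/mL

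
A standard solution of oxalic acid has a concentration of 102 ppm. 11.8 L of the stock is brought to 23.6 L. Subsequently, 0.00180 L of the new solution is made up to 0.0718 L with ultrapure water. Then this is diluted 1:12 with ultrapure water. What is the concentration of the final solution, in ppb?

Overall dilution factor = 2 × 39.89 × 12 = 957.
102 ppm / 957 = 0.107 ppm = 107 ppb.

107 ppb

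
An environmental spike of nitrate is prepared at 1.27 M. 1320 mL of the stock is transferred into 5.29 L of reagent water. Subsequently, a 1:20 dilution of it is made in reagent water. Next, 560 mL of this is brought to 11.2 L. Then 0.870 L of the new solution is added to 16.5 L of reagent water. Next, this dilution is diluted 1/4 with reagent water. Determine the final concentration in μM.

Overall dilution factor = 5.008 × 20 × 20 × 19.97 × 4 = 1.60 × 10⁵.
1.27 M / 1.60 × 10⁵ = 7.94 × 10⁻⁶ M = 7.94 μM.

7.94 μM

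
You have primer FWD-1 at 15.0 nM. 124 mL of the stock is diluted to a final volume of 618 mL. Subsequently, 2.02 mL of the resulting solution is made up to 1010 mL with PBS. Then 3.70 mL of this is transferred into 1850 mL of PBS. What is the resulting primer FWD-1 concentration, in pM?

Overall dilution factor = 4.984 × 500 × 501 = 1.25 × 10⁶.
15.0 nM / 1.25 × 10⁶ = 1.20 × 10⁻⁵ nM = 0.0120 pM.

0.0120 pM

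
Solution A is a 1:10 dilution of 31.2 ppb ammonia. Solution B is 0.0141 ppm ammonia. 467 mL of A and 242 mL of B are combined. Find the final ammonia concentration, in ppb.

C_A = 31.2 ppb / 10 = 3.12 ppb.
C_B = 0.0141 ppm = 14.1 ppb.
C_mix = (C_A·V_A + C_B·V_B)/(V_A + V_B) = (3.12×467 + 14.1×242) / 709.0 = 6.87 ppb.

6.87 ppb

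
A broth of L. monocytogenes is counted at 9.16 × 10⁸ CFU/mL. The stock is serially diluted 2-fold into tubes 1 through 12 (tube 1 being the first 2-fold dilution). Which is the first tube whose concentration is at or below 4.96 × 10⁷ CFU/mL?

tube 5

Tube n has concentration 9.16 × 10⁸ CFU/mL / 2ⁿ.
Need 2ⁿ ≥ 9.16 × 10⁸ CFU/mL / 4.96 × 10⁷ CFU/mL = 18.5, so n ≥ 4.21.
First such tube: n = 5.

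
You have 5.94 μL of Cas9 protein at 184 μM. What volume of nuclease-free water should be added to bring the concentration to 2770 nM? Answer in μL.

389 μL

2770 nM = 2.77 μM.
V₂ = C₁V₁/C₂ = 184 × 5.94 / 2.77 = 395 μL.
Diluent to add = V₂ − V₁ = 395 − 5.94 = 389 μL.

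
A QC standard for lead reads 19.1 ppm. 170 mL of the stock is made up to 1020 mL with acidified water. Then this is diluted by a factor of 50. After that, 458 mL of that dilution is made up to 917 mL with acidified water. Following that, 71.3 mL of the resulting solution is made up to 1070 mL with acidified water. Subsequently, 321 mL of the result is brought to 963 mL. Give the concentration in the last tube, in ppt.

Overall dilution factor = 6 × 50 × 2.002 × 15.01 × 3 = 2.70 × 10⁴.
19.1 ppm / 2.70 × 10⁴ = 7.06 × 10⁻⁴ ppm = 706 ppt.

706 ppt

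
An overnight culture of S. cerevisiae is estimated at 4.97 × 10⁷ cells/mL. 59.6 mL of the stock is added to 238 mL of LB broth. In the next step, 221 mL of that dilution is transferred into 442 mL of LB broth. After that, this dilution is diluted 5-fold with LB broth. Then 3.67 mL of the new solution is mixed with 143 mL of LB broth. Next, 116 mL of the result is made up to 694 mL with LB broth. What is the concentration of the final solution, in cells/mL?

2780 cells/mL

Overall dilution factor = 4.993 × 3 × 5 × 39.96 × 5.983 = 1.79 × 10⁴.
4.97 × 10⁷ cells/mL / 1.79 × 10⁴ = 2780 cells/mL.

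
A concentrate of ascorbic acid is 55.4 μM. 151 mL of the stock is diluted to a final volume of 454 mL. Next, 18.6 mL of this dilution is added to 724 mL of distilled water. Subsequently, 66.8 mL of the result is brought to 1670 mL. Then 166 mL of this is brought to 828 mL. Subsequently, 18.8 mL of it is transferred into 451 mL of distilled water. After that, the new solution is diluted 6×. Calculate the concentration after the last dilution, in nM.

Overall dilution factor = 3.007 × 39.92 × 25 × 4.988 × 24.99 × 6 = 2.24 × 10⁶.
55.4 μM / 2.24 × 10⁶ = 2.47 × 10⁻⁵ μM = 0.0247 nM.

0.0247 nM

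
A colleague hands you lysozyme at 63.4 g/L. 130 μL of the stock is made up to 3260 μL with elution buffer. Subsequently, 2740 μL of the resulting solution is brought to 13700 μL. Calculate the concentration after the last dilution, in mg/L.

Overall dilution factor = 25.08 × 5 = 125.
63.4 g/L / 125 = 0.506 g/L = 506 mg/L.

506 mg/L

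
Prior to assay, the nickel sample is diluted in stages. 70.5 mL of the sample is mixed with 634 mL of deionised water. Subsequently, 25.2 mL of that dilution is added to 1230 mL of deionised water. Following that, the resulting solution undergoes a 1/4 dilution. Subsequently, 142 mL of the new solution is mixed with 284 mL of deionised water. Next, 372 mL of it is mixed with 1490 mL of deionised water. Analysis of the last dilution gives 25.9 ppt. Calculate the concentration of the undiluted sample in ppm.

Overall dilution factor = 9.993 × 49.81 × 4 × 3 × 5.005 = 2.99 × 10⁴.
Original = 25.9 ppt × 2.99 × 10⁴ = 7.74 × 10⁵ ppt = 0.774 ppm.

0.774 ppm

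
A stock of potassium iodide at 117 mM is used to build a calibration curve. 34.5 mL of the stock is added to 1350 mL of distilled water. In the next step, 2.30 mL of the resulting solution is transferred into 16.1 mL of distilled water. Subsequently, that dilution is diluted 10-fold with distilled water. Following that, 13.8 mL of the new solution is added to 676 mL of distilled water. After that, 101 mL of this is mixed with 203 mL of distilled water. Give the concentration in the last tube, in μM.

Overall dilution factor = 40.13 × 8 × 10 × 49.99 × 3.010 = 4.83 × 10⁵.
117 mM / 4.83 × 10⁵ = 2.42 × 10⁻⁴ mM = 0.242 μM.

0.242 μM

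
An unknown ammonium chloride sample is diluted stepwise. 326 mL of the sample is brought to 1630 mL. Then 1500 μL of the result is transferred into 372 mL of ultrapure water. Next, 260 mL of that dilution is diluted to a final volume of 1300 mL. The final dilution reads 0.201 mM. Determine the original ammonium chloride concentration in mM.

1250 mM

Overall dilution factor = 5 × 249 × 5 = 6225.
Original = 0.201 mM × 6225 = 1251 mM.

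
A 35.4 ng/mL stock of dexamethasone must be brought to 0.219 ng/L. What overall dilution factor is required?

Factor = C₀/C_target = 35.4 ng/mL / 0.219 ng/L = 1.62 × 10⁵.

1.62 × 10⁵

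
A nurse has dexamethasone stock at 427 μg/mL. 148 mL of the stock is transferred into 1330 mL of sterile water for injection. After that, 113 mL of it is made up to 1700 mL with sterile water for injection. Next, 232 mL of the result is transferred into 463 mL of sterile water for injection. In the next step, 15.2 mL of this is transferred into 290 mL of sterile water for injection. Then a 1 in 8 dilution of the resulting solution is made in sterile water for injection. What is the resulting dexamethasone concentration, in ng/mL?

Overall dilution factor = 9.986 × 15.04 × 2.996 × 20.08 × 8 = 7.23 × 10⁴.
427 μg/mL / 7.23 × 10⁴ = 5.91 × 10⁻³ μg/mL = 5.91 ng/mL.

5.91 ng/mL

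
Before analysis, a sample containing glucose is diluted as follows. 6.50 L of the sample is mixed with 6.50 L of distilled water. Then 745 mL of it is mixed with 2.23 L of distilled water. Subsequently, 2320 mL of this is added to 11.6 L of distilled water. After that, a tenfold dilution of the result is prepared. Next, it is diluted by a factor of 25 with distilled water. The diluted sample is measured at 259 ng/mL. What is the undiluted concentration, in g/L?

Overall dilution factor = 2 × 3.993 × 6 × 10 × 25 = 1.20 × 10⁴.
Original = 259 ng/mL × 1.20 × 10⁴ = 3.10 × 10⁶ ng/mL = 3.10 g/L.

3.10 g/L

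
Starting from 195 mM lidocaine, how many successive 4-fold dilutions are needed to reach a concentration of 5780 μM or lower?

Need 4ⁿ ≥ 33.7, so n ≥ log(33.7)/log(4) = 2.54.
Minimum whole steps: n = 3.

3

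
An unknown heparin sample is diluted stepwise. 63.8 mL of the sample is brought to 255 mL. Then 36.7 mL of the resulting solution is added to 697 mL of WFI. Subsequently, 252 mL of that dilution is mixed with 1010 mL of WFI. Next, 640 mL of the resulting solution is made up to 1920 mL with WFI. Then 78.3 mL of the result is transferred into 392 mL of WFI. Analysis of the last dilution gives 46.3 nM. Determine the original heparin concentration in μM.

Overall dilution factor = 3.997 × 19.99 × 5.008 × 3 × 6.006 = 7210.
Original = 46.3 nM × 7210 = 3.34 × 10⁵ nM = 334 μM.

334 μM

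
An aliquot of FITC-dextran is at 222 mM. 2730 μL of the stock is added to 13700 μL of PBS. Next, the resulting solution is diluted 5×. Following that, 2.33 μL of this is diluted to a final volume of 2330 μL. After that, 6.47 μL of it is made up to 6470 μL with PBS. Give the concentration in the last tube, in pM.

7380 pM

Overall dilution factor = 6.018 × 5 × 1000 × 1000 = 3.01 × 10⁷.
222 mM / 3.01 × 10⁷ = 7.38 × 10⁻⁶ mM = 7380 pM.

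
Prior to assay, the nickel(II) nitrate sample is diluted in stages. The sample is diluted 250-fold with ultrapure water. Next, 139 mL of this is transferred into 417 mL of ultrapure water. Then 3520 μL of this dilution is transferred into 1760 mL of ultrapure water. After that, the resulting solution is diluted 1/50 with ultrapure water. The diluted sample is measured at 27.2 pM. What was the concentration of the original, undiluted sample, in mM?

0.681 mM

Overall dilution factor = 250 × 4 × 501 × 50 = 2.51 × 10⁷.
Original = 27.2 pM × 2.51 × 10⁷ = 6.81 × 10⁸ pM = 0.681 mM.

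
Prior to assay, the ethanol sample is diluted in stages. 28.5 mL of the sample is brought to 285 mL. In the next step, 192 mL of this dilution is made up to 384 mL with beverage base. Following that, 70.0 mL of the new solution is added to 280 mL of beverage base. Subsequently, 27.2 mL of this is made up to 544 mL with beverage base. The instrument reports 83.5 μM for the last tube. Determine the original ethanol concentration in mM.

Overall dilution factor = 10 × 2 × 5 × 20 = 2000.
Original = 83.5 μM × 2000 = 1.67 × 10⁵ μM = 167 mM.

167 mM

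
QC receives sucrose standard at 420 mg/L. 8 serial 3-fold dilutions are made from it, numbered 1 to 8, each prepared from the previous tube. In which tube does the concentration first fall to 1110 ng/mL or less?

tube 6

Tube n has concentration 420 mg/L / 3ⁿ.
Need 3ⁿ ≥ 420 mg/L / 1110 ng/mL = 378, so n ≥ 5.40.
First such tube: n = 6.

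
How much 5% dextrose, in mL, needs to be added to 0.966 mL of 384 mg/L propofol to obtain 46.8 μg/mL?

46.8 μg/mL = 46.8 mg/L.
V₂ = C₁V₁/C₂ = 384 × 0.966 / 46.8 = 7.93 mL.
Diluent to add = V₂ − V₁ = 7.93 − 0.966 = 6.96 mL.

6.96 mL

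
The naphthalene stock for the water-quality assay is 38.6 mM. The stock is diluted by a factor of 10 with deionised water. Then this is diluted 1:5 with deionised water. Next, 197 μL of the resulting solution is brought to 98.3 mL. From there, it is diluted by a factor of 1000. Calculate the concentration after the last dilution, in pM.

1550 pM

Overall dilution factor = 10 × 5 × 499.0 × 1000 = 2.49 × 10⁷.
38.6 mM / 2.49 × 10⁷ = 1.55 × 10⁻⁶ mM = 1550 pM.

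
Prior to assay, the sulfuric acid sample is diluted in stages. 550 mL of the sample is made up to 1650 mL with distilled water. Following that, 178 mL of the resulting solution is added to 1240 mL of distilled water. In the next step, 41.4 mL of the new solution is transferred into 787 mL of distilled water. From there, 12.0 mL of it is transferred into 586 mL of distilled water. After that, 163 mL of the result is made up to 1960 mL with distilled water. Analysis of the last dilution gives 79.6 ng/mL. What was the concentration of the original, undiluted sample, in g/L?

22.8 g/L

Overall dilution factor = 3 × 7.966 × 20.01 × 49.83 × 12.02 = 2.87 × 10⁵.
Original = 79.6 ng/mL × 2.87 × 10⁵ = 2.28 × 10⁷ ng/mL = 22.8 g/L.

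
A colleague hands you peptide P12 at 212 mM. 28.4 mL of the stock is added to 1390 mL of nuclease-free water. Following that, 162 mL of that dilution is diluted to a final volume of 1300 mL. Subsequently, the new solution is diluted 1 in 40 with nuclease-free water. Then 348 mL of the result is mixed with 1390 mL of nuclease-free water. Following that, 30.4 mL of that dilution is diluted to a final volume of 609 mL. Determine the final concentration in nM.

Overall dilution factor = 49.94 × 8.025 × 40 × 4.994 × 20.03 = 1.60 × 10⁶.
212 mM / 1.60 × 10⁶ = 1.32 × 10⁻⁴ mM = 132 nM.

132 nM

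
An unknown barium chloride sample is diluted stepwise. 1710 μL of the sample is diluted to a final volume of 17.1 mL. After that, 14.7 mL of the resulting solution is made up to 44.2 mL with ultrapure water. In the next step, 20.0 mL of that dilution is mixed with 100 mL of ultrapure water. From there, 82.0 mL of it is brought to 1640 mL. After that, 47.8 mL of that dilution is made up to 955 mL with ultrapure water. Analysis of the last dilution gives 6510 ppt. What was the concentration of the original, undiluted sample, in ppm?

469 ppm

Overall dilution factor = 10 × 3.007 × 6 × 20 × 19.98 = 7.21 × 10⁴.
Original = 6510 ppt × 7.21 × 10⁴ = 4.69 × 10⁸ ppt = 469 ppm.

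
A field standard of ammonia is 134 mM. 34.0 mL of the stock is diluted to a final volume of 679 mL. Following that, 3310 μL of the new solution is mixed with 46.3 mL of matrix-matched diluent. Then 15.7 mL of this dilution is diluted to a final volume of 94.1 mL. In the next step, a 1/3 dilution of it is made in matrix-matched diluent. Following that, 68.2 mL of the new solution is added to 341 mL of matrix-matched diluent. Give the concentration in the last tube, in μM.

Overall dilution factor = 19.97 × 14.99 × 5.994 × 3 × 6 = 3.23 × 10⁴.
134 mM / 3.23 × 10⁴ = 4.15 × 10⁻³ mM = 4.15 μM.

4.15 μM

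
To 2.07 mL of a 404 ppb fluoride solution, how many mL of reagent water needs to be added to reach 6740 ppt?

6740 ppt = 6.74 ppb.
V₂ = C₁V₁/C₂ = 404 × 2.07 / 6.74 = 124 mL.
Diluent to add = V₂ − V₁ = 124 − 2.07 = 122 mL.

122 mL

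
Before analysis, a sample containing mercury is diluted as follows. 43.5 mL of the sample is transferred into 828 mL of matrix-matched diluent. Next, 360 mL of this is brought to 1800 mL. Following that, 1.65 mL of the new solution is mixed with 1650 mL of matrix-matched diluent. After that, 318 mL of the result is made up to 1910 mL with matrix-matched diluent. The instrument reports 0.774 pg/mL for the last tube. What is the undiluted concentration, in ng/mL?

Overall dilution factor = 20.03 × 5 × 1001 × 6.006 = 6.02 × 10⁵.
Original = 0.774 pg/mL × 6.02 × 10⁵ = 4.66 × 10⁵ pg/mL = 466 ng/mL.

466 ng/mL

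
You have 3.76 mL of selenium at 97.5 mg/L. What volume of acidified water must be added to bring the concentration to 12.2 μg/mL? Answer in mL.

26.3 mL

12.2 μg/mL = 12.2 mg/L.
V₂ = C₁V₁/C₂ = 97.5 × 3.76 / 12.2 = 30.0 mL.
Diluent to add = V₂ − V₁ = 30.0 − 3.76 = 26.3 mL.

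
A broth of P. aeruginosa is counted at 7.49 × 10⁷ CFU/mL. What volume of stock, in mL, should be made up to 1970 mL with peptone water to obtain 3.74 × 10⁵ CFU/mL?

V₁ = C₂V₂/C₁ = 3.74 × 10⁵ × 1970 / 7.49 × 10⁷ = 9.84 mL.

9.84 mL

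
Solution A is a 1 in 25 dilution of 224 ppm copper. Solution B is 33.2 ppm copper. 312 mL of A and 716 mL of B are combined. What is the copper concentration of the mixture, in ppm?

25.8 ppm

C_A = 224 ppm / 25 = 8.96 ppm.
C_mix = (C_A·V_A + C_B·V_B)/(V_A + V_B) = (8.96×312 + 33.2×716) / 1028 = 25.8 ppm.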